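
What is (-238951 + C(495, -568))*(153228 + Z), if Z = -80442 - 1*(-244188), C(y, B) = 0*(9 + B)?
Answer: -75741254274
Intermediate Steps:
C(y, B) = 0
Z = 163746 (Z = -80442 + 244188 = 163746)
(-238951 + C(495, -568))*(153228 + Z) = (-238951 + 0)*(153228 + 163746) = -238951*316974 = -75741254274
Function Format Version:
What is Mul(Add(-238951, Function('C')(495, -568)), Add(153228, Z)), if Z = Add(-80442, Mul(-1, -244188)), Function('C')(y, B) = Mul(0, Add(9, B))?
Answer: -75741254274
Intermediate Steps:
Function('C')(y, B) = 0
Z = 163746 (Z = Add(-80442, 244188) = 163746)
Mul(Add(-238951, Function('C')(495, -568)), Add(153228, Z)) = Mul(Add(-238951, 0), Add(153228, 163746)) = Mul(-238951, 316974) = -75741254274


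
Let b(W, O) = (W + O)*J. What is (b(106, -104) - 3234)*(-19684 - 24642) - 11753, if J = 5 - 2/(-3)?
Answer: 428508509/3 ≈ 1.4284e+8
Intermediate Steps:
J = 17/3 (J = 5 - 2*(-⅓) = 5 + ⅔ = 17/3 ≈ 5.6667)
b(W, O) = 17*O/3 + 17*W/3 (b(W, O) = (W + O)*(17/3) = (O + W)*(17/3) = 17*O/3 + 17*W/3)
(b(106, -104) - 3234)*(-19684 - 24642) - 11753 = (((17/3)*(-104) + (17/3)*106) - 3234)*(-19684 - 24642) - 11753 = ((-1768/3 + 1802/3) - 3234)*(-44326) - 11753 = (34/3 - 3234)*(-44326) - 11753 = -9668/3*(-44326) - 11753 = 428543768/3 - 11753 = 428508509/3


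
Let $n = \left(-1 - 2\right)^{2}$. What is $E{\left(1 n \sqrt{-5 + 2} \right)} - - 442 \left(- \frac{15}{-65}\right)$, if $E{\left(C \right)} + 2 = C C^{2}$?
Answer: $100 - 2187 i \sqrt{3} \approx 100.0 - 3788.0 i$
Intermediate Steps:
$n = 9$ ($n = \left(-3\right)^{2} = 9$)
$E{\left(C \right)} = -2 + C^{3}$ ($E{\left(C \right)} = -2 + C C^{2} = -2 + C^{3}$)
$E{\left(1 n \sqrt{-5 + 2} \right)} - - 442 \left(- \frac{15}{-65}\right) = \left(-2 + \left(1 \cdot 9 \sqrt{-5 + 2}\right)^{3}\right) - - 442 \left(- \frac{15}{-65}\right) = \left(-2 + \left(9 \sqrt{-3}\right)^{3}\right) - - 442 \left(\left(-15\right) \left(- \frac{1}{65}\right)\right) = \left(-2 + \left(9 i \sqrt{3}\right)^{3}\right) - \left(-442\right) \frac{3}{13} = \left(-2 + \left(9 i \sqrt{3}\right)^{3}\right) - -102 = \left(-2 - 2187 i \sqrt{3}\right) + 102 = 100 - 2187 i \sqrt{3}$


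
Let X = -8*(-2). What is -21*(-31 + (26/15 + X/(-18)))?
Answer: 9499/15 ≈ 633.27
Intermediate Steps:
X = 16
-21*(-31 + (26/15 + X/(-18))) = -21*(-31 + (26/15 + 16/(-18))) = -21*(-31 + (26*(1/15) + 16*(-1/18))) = -21*(-31 + (26/15 - 8/9)) = -21*(-31 + 38/45) = -21*(-1357/45) = 9499/15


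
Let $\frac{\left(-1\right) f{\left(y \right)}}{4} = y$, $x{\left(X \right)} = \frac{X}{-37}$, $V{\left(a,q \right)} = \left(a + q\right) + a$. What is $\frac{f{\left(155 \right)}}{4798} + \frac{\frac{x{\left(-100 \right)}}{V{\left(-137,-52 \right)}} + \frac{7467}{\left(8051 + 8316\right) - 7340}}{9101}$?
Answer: $- \frac{51163448874599}{396214968443421} \approx -0.12913$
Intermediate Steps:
$V{\left(a,q \right)} = q + 2 a$
$x{\left(X \right)} = - \frac{X}{37}$ ($x{\left(X \right)} = X \left(- \frac{1}{37}\right) = - \frac{X}{37}$)
$f{\left(y \right)} = - 4 y$
$\frac{f{\left(155 \right)}}{4798} + \frac{\frac{x{\left(-100 \right)}}{V{\left(-137,-52 \right)}} + \frac{7467}{\left(8051 + 8316\right) - 7340}}{9101} = \frac{\left(-4\right) 155}{4798} + \frac{\frac{\left(- \frac{1}{37}\right) \left(-100\right)}{-52 + 2 \left(-137\right)} + \frac{7467}{\left(8051 + 8316\right) - 7340}}{9101} = \left(-620\right) \frac{1}{4798} + \left(\frac{100}{37 \left(-52 - 274\right)} + \frac{7467}{16367 - 7340}\right) \frac{1}{9101} = - \frac{310}{2399} + \left(\frac{100}{37 \left(-326\right)} + \frac{7467}{9027}\right) \frac{1}{9101} = - \frac{310}{2399} + \left(\frac{100}{37} \left(- \frac{1}{326}\right) + 7467 \cdot \frac{1}{9027}\right) \frac{1}{9101} = - \frac{310}{2399} + \left(- \frac{50}{6031} + \frac{2489}{3009}\right) \frac{1}{9101} = - \frac{310}{2399} + \frac{14860709}{18147279} \cdot \frac{1}{9101} = - \frac{310}{2399} + \frac{14860709}{165158386179} = - \frac{51163448874599}{396214968443421}$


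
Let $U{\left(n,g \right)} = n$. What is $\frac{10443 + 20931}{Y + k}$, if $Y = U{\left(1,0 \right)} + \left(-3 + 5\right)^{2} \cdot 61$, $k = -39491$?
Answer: $- \frac{5229}{6541} \approx -0.79942$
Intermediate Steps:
$Y = 245$ ($Y = 1 + \left(-3 + 5\right)^{2} \cdot 61 = 1 + 2^{2} \cdot 61 = 1 + 4 \cdot 61 = 1 + 244 = 245$)
$\frac{10443 + 20931}{Y + k} = \frac{10443 + 20931}{245 - 39491} = \frac{31374}{-39246} = 31374 \left(- \frac{1}{39246}\right) = - \frac{5229}{6541}$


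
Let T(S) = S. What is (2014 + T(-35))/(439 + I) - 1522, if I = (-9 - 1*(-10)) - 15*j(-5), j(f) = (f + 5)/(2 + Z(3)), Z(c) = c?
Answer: -667701/440 ≈ -1517.5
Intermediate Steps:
j(f) = 1 + f/5 (j(f) = (f + 5)/(2 + 3) = (5 + f)/5 = (5 + f)*(⅕) = 1 + f/5)
I = 1 (I = (-9 - 1*(-10)) - 15*(1 + (⅕)*(-5)) = (-9 + 10) - 15*(1 - 1) = 1 - 15*0 = 1 + 0 = 1)
(2014 + T(-35))/(439 + I) - 1522 = (2014 - 35)/(439 + 1) - 1522 = 1979/440 - 1522 = -667701/440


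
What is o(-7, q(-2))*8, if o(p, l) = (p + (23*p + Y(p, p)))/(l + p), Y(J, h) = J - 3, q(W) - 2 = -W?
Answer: 1424/3 ≈ 474.67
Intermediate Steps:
q(W) = 2 - W
Y(J, h) = -3 + J
o(p, l) = (-3 + 25*p)/(l + p) (o(p, l) = (p + (23*p + (-3 + p)))/(l + p) = (p + (-3 + 24*p))/(l + p) = (-3 + 25*p)/(l + p))
o(-7, q(-2))*8 = ((-3 + 25*(-7))/((2 - 1*(-2)) - 7))*8 = ((-3 - 175)/((2 + 2) - 7))*8 = (-178/(4 - 7))*8 = (-178/(-3))*8 = -⅓*(-178)*8 = (178/3)*8 = 1424/3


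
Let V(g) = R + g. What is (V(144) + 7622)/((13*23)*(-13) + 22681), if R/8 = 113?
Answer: 4335/9397 ≈ 0.46132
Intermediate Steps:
R = 904 (R = 8*113 = 904)
V(g) = 904 + g
(V(144) + 7622)/((13*23)*(-13) + 22681) = ((904 + 144) + 7622)/((13*23)*(-13) + 22681) = (1048 + 7622)/(299*(-13) + 22681) = 8670/(-3887 + 22681) = 8670/18794 = 8670*(1/18794) = 4335/9397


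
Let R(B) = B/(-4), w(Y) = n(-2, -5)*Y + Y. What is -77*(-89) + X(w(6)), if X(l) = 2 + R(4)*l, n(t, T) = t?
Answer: 6861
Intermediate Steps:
w(Y) = -Y (w(Y) = -2*Y + Y = -Y)
R(B) = -B/4 (R(B) = B*(-¼) = -B/4)
X(l) = 2 - l (X(l) = 2 + (-¼*4)*l = 2 - l)
-77*(-89) + X(w(6)) = -77*(-89) + (2 - (-1)*6) = 6853 + (2 - 1*(-6)) = 6853 + (2 + 6) = 6853 + 8 = 6861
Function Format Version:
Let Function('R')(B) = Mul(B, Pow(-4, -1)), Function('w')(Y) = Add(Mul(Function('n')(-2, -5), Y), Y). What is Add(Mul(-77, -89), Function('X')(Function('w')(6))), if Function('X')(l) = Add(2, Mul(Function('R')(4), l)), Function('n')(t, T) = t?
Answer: 6861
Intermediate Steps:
Function('w')(Y) = Mul(-1, Y) (Function('w')(Y) = Add(Mul(-2, Y), Y) = Mul(-1, Y))
Function('R')(B) = Mul(Rational(-1, 4), B) (Function('R')(B) = Mul(B, Rational(-1, 4)) = Mul(Rational(-1, 4), B))
Function('X')(l) = Add(2, Mul(-1, l)) (Function('X')(l) = Add(2, Mul(Mul(Rational(-1, 4), 4), l)) = Add(2, Mul(-1, l)))
Add(Mul(-77, -89), Function('X')(Function('w')(6))) = Add(Mul(-77, -89), Add(2, Mul(-1, Mul(-1, 6)))) = Add(6853, Add(2, Mul(-1, -6))) = Add(6853, Add(2, 6)) = Add(6853, 8) = 6861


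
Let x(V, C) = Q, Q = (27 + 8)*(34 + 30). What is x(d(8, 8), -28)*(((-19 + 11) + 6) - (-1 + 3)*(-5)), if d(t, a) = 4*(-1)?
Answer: 17920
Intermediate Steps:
d(t, a) = -4
Q = 2240 (Q = 35*64 = 2240)
x(V, C) = 2240
x(d(8, 8), -28)*(((-19 + 11) + 6) - (-1 + 3)*(-5)) = 2240*(((-19 + 11) + 6) - (-1 + 3)*(-5)) = 2240*((-8 + 6) - 2*(-5)) = 2240*(-2 - 1*(-10)) = 2240*(-2 + 10) = 2240*8 = 17920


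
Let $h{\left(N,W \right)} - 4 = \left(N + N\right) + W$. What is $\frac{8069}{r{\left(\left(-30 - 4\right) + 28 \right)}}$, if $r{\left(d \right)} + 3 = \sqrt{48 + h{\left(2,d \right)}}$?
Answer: $\frac{24207}{41} + \frac{40345 \sqrt{2}}{41} \approx 1982.0$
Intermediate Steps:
$h{\left(N,W \right)} = 4 + W + 2 N$ ($h{\left(N,W \right)} = 4 + \left(\left(N + N\right) + W\right) = 4 + \left(2 N + W\right) = 4 + \left(W + 2 N\right) = 4 + W + 2 N$)
$r{\left(d \right)} = -3 + \sqrt{56 + d}$ ($r{\left(d \right)} = -3 + \sqrt{48 + \left(4 + d + 2 \cdot 2\right)} = -3 + \sqrt{48 + \left(4 + d + 4\right)} = -3 + \sqrt{48 + \left(8 + d\right)} = -3 + \sqrt{56 + d}$)
$\frac{8069}{r{\left(\left(-30 - 4\right) + 28 \right)}} = \frac{8069}{-3 + \sqrt{56 + \left(\left(-30 - 4\right) + 28\right)}} = \frac{8069}{-3 + \sqrt{56 + \left(-34 + 28\right)}} = \frac{8069}{-3 + \sqrt{56 - 6}} = \frac{8069}{-3 + \sqrt{50}} = \frac{8069}{-3 + 5 \sqrt{2}}$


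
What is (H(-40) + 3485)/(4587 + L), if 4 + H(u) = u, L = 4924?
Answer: 3441/9511 ≈ 0.36179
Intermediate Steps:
H(u) = -4 + u
(H(-40) + 3485)/(4587 + L) = ((-4 - 40) + 3485)/(4587 + 4924) = (-44 + 3485)/9511 = 3441*(1/9511) = 3441/9511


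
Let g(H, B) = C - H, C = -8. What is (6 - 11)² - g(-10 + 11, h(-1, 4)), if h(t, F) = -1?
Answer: 34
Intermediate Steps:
g(H, B) = -8 - H
(6 - 11)² - g(-10 + 11, h(-1, 4)) = (6 - 11)² - (-8 - (-10 + 11)) = (-5)² - (-8 - 1*1) = 25 - (-8 - 1) = 25 - 1*(-9) = 25 + 9 = 34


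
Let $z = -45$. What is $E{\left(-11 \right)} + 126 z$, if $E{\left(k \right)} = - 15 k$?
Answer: $-5505$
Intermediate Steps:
$E{\left(-11 \right)} + 126 z = \left(-15\right) \left(-11\right) + 126 \left(-45\right) = 165 - 5670 = -5505$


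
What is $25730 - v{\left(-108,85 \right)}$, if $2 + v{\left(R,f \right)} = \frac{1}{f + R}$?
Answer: $\frac{591837}{23} \approx 25732.0$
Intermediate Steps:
$v{\left(R,f \right)} = -2 + \frac{1}{R + f}$ ($v{\left(R,f \right)} = -2 + \frac{1}{f + R} = -2 + \frac{1}{R + f}$)
$25730 - v{\left(-108,85 \right)} = 25730 - \frac{1 - -216 - 170}{-108 + 85} = 25730 - \frac{1 + 216 - 170}{-23} = 25730 - \left(- \frac{1}{23}\right) 47 = 25730 - - \frac{47}{23} = 25730 + \frac{47}{23} = \frac{591837}{23}$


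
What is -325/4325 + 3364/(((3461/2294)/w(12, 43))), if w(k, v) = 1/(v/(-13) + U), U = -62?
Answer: -17393768041/508341297 ≈ -34.217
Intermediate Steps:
w(k, v) = 1/(-62 - v/13) (w(k, v) = 1/(v/(-13) - 62) = 1/(v*(-1/13) - 62) = 1/(-v/13 - 62) = 1/(-62 - v/13))
-325/4325 + 3364/(((3461/2294)/w(12, 43))) = -325/4325 + 3364/(((3461/2294)/((-13/(806 + 43))))) = -325*1/4325 + 3364/(((3461*(1/2294))/((-13/849)))) = -13/173 + 3364/((3461/(2294*((-13*1/849))))) = -13/173 + 3364/((3461/(2294*(-13/849)))) = -13/173 + 3364/(((3461/2294)*(-849/13))) = -13/173 + 3364/(-2938389/29822) = -13/173 + 3364*(-29822/2938389) = -13/173 - 100321208/2938389 = -17393768041/508341297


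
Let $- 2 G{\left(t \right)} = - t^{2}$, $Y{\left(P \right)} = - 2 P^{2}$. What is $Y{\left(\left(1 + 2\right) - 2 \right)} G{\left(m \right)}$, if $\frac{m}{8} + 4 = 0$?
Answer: $-1024$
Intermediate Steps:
$m = -32$ ($m = -32 + 8 \cdot 0 = -32 + 0 = -32$)
$G{\left(t \right)} = \frac{t^{2}}{2}$ ($G{\left(t \right)} = - \frac{\left(-1\right) t^{2}}{2} = \frac{t^{2}}{2}$)
$Y{\left(\left(1 + 2\right) - 2 \right)} G{\left(m \right)} = - 2 \left(\left(1 + 2\right) - 2\right)^{2} \frac{\left(-32\right)^{2}}{2} = - 2 \left(3 - 2\right)^{2} \cdot \frac{1}{2} \cdot 1024 = - 2 \cdot 1^{2} \cdot 512 = \left(-2\right) 1 \cdot 512 = \left(-2\right) 512 = -1024$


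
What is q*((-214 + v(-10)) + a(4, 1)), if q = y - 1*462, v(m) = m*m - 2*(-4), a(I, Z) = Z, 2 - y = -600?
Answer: -14700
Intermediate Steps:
y = 602 (y = 2 - 1*(-600) = 2 + 600 = 602)
v(m) = 8 + m² (v(m) = m² + 8 = 8 + m²)
q = 140 (q = 602 - 1*462 = 602 - 462 = 140)
q*((-214 + v(-10)) + a(4, 1)) = 140*((-214 + (8 + (-10)²)) + 1) = 140*((-214 + (8 + 100)) + 1) = 140*((-214 + 108) + 1) = 140*(-106 + 1) = 140*(-105) = -14700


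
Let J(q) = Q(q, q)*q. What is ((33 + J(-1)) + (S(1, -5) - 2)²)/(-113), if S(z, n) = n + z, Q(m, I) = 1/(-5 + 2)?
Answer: -208/339 ≈ -0.61357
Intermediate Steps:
Q(m, I) = -⅓ (Q(m, I) = 1/(-3) = -⅓)
J(q) = -q/3
((33 + J(-1)) + (S(1, -5) - 2)²)/(-113) = ((33 - ⅓*(-1)) + ((-5 + 1) - 2)²)/(-113) = ((33 + ⅓) + (-4 - 2)²)*(-1/113) = (100/3 + (-6)²)*(-1/113) = (100/3 + 36)*(-1/113) = (208/3)*(-1/113) = -208/339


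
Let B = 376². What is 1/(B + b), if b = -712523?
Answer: -1/571147 ≈ -1.7509e-6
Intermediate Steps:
B = 141376
1/(B + b) = 1/(141376 - 712523) = 1/(-571147) = -1/571147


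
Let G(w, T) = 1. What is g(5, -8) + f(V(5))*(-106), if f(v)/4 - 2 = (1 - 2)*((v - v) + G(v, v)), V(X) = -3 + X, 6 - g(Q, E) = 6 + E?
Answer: -416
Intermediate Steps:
g(Q, E) = -E (g(Q, E) = 6 - (6 + E) = 6 + (-6 - E) = -E)
f(v) = 4 (f(v) = 8 + 4*((1 - 2)*((v - v) + 1)) = 8 + 4*(-(0 + 1)) = 8 + 4*(-1*1) = 8 + 4*(-1) = 8 - 4 = 4)
g(5, -8) + f(V(5))*(-106) = -1*(-8) + 4*(-106) = 8 - 424 = -416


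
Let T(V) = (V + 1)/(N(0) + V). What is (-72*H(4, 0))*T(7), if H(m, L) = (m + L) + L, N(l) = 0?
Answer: -2304/7 ≈ -329.14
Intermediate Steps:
H(m, L) = m + 2*L (H(m, L) = (L + m) + L = m + 2*L)
T(V) = (1 + V)/V (T(V) = (V + 1)/(0 + V) = (1 + V)/V)
(-72*H(4, 0))*T(7) = (-72*(4 + 2*0))*((1 + 7)/7) = (-72*(4 + 0))*((1/7)*8) = -72*4*(8/7) = -288*8/7 = -2304/7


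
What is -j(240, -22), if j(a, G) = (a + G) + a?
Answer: -458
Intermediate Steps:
j(a, G) = G + 2*a (j(a, G) = (G + a) + a = G + 2*a)
-j(240, -22) = -(-22 + 2*240) = -(-22 + 480) = -1*458 = -458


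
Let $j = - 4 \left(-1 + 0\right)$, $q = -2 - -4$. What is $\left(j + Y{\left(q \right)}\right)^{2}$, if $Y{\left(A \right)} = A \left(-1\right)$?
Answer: $4$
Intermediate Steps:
$q = 2$ ($q = -2 + 4 = 2$)
$j = 4$ ($j = \left(-4\right) \left(-1\right) = 4$)
$Y{\left(A \right)} = - A$
$\left(j + Y{\left(q \right)}\right)^{2} = \left(4 - 2\right)^{2} = 2^{2} = 4$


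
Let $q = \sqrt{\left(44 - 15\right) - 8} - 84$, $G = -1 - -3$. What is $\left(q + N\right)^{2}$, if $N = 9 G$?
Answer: $\left(66 - \sqrt{21}\right)^{2} \approx 3772.1$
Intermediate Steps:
$G = 2$ ($G = -1 + 3 = 2$)
$q = -84 + \sqrt{21}$ ($q = \sqrt{\left(44 - 15\right) - 8} - 84 = \sqrt{29 - 8} - 84 = \sqrt{21} - 84 = -84 + \sqrt{21} \approx -79.417$)
$N = 18$ ($N = 9 \cdot 2 = 18$)
$\left(q + N\right)^{2} = \left(\left(-84 + \sqrt{21}\right) + 18\right)^{2} = \left(-66 + \sqrt{21}\right)^{2}$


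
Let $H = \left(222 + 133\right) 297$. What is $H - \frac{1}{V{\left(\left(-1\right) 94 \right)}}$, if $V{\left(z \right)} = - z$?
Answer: $\frac{9910889}{94} \approx 1.0544 \cdot 10^{5}$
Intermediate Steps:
$H = 105435$ ($H = 355 \cdot 297 = 105435$)
$H - \frac{1}{V{\left(\left(-1\right) 94 \right)}} = 105435 - \frac{1}{\left(-1\right) \left(\left(-1\right) 94\right)} = 105435 - \frac{1}{\left(-1\right) \left(-94\right)} = 105435 - \frac{1}{94} = \frac{9910889}{94}$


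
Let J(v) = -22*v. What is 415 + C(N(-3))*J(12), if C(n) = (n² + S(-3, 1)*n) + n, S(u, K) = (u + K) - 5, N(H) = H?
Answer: -6713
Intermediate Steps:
S(u, K) = -5 + K + u (S(u, K) = (K + u) - 5 = -5 + K + u)
C(n) = n² - 6*n (C(n) = (n² + (-5 + 1 - 3)*n) + n = (n² - 7*n) + n = n² - 6*n)
415 + C(N(-3))*J(12) = 415 + (-3*(-6 - 3))*(-22*12) = 415 - 3*(-9)*(-264) = 415 + 27*(-264) = 415 - 7128 = -6713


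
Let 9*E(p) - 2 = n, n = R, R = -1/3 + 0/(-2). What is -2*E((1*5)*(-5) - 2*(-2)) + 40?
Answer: 1070/27 ≈ 39.630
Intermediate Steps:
R = -⅓ (R = -1*⅓ + 0*(-½) = -⅓ + 0 = -⅓ ≈ -0.33333)
n = -⅓ ≈ -0.33333
E(p) = 5/27 (E(p) = 2/9 + (⅑)*(-⅓) = 2/9 - 1/27 = 5/27)
-2*E((1*5)*(-5) - 2*(-2)) + 40 = -2*5/27 + 40 = -10/27 + 40 = 1070/27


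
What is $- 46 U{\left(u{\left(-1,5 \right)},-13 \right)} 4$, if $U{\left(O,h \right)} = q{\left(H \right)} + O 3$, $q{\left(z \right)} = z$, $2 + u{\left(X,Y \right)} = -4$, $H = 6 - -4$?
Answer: $1472$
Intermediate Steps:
$H = 10$ ($H = 6 + 4 = 10$)
$u{\left(X,Y \right)} = -6$ ($u{\left(X,Y \right)} = -2 - 4 = -6$)
$U{\left(O,h \right)} = 10 + 3 O$ ($U{\left(O,h \right)} = 10 + O 3 = 10 + 3 O$)
$- 46 U{\left(u{\left(-1,5 \right)},-13 \right)} 4 = - 46 \left(10 + 3 \left(-6\right)\right) 4 = - 46 \left(10 - 18\right) 4 = \left(-46\right) \left(-8\right) 4 = 368 \cdot 4 = 1472$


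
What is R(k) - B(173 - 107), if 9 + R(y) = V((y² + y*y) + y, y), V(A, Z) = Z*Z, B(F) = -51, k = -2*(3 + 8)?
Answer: 526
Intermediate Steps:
k = -22 (k = -2*11 = -22)
V(A, Z) = Z²
R(y) = -9 + y²
R(k) - B(173 - 107) = (-9 + (-22)²) - 1*(-51) = (-9 + 484) + 51 = 475 + 51 = 526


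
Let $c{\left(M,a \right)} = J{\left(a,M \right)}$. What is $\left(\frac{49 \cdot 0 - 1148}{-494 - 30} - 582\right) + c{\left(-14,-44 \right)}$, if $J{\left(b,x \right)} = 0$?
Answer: $- \frac{75955}{131} \approx -579.81$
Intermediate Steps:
$c{\left(M,a \right)} = 0$
$\left(\frac{49 \cdot 0 - 1148}{-494 - 30} - 582\right) + c{\left(-14,-44 \right)} = \left(\frac{49 \cdot 0 - 1148}{-494 - 30} - 582\right) + 0 = \left(\frac{0 - 1148}{-524} - 582\right) + 0 = \left(\left(-1148\right) \left(- \frac{1}{524}\right) - 582\right) + 0 = \left(\frac{287}{131} - 582\right) + 0 = - \frac{75955}{131} + 0 = - \frac{75955}{131}$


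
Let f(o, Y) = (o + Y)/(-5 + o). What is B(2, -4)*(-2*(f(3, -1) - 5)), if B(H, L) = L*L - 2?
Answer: 168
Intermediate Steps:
B(H, L) = -2 + L² (B(H, L) = L² - 2 = -2 + L²)
f(o, Y) = (Y + o)/(-5 + o)
B(2, -4)*(-2*(f(3, -1) - 5)) = (-2 + (-4)²)*(-2*((-1 + 3)/(-5 + 3) - 5)) = (-2 + 16)*(-2*(2/(-2) - 5)) = 14*(-2*(-½*2 - 5)) = 14*(-2*(-1 - 5)) = 14*(-2*(-6)) = 14*12 = 168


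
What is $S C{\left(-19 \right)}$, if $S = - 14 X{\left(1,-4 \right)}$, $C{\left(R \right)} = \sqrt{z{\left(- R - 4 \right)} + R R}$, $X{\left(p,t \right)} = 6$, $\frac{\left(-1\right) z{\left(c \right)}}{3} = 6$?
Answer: $- 588 \sqrt{7} \approx -1555.7$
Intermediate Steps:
$z{\left(c \right)} = -18$ ($z{\left(c \right)} = \left(-3\right) 6 = -18$)
$C{\left(R \right)} = \sqrt{-18 + R^{2}}$ ($C{\left(R \right)} = \sqrt{-18 + R R} = \sqrt{-18 + R^{2}}$)
$S = -84$ ($S = \left(-14\right) 6 = -84$)
$S C{\left(-19 \right)} = - 84 \sqrt{-18 + \left(-19\right)^{2}} = - 84 \sqrt{-18 + 361} = - 84 \sqrt{343} = - 84 \cdot 7 \sqrt{7} = - 588 \sqrt{7}$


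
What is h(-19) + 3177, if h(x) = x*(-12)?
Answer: 3405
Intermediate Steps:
h(x) = -12*x
h(-19) + 3177 = -12*(-19) + 3177 = 228 + 3177 = 3405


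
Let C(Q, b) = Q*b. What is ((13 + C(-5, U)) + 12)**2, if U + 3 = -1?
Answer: 2025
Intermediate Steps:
U = -4 (U = -3 - 1 = -4)
((13 + C(-5, U)) + 12)**2 = ((13 - 5*(-4)) + 12)**2 = ((13 + 20) + 12)**2 = (33 + 12)**2 = 45**2 = 2025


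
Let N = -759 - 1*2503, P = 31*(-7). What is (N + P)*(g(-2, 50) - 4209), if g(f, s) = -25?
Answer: 14730086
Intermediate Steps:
P = -217
N = -3262 (N = -759 - 2503 = -3262)
(N + P)*(g(-2, 50) - 4209) = (-3262 - 217)*(-25 - 4209) = -3479*(-4234) = 14730086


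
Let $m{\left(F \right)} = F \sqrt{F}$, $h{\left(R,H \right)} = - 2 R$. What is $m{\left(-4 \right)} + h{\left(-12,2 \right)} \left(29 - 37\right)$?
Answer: $-192 - 8 i \approx -192.0 - 8.0 i$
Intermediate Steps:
$m{\left(F \right)} = F^{\frac{3}{2}}$
$m{\left(-4 \right)} + h{\left(-12,2 \right)} \left(29 - 37\right) = \left(-4\right)^{\frac{3}{2}} + \left(-2\right) \left(-12\right) \left(29 - 37\right) = - 8 i + 24 \left(29 - 37\right) = - 8 i + 24 \left(-8\right) = - 8 i - 192 = -192 - 8 i$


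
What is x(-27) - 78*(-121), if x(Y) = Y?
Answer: 9411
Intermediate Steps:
x(-27) - 78*(-121) = -27 - 78*(-121) = -27 - 1*(-9438) = -27 + 9438 = 9411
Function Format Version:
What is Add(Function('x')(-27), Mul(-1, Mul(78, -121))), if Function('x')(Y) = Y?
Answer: 9411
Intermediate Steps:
Add(Function('x')(-27), Mul(-1, Mul(78, -121))) = Add(-27, Mul(-1, Mul(78, -121))) = Add(-27, Mul(-1, -9438)) = Add(-27, 9438) = 9411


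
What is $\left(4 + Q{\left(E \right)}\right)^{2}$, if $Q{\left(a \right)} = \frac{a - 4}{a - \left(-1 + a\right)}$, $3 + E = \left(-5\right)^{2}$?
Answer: $484$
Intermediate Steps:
$E = 22$ ($E = -3 + \left(-5\right)^{2} = -3 + 25 = 22$)
$Q{\left(a \right)} = -4 + a$ ($Q{\left(a \right)} = \frac{-4 + a}{1} = \left(-4 + a\right) 1 = -4 + a$)
$\left(4 + Q{\left(E \right)}\right)^{2} = \left(4 + \left(-4 + 22\right)\right)^{2} = \left(4 + 18\right)^{2} = 22^{2} = 484$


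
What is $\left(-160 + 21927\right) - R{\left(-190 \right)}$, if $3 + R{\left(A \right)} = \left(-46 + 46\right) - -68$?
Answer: $21702$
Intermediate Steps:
$R{\left(A \right)} = 65$ ($R{\left(A \right)} = -3 + \left(\left(-46 + 46\right) - -68\right) = -3 + \left(0 + 68\right) = -3 + 68 = 65$)
$\left(-160 + 21927\right) - R{\left(-190 \right)} = \left(-160 + 21927\right) - 65 = 21767 - 65 = 21702$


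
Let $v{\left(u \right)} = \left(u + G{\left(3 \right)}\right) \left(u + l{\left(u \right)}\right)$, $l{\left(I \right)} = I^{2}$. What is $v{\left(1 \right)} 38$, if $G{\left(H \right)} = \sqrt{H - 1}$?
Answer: $76 + 76 \sqrt{2} \approx 183.48$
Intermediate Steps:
$G{\left(H \right)} = \sqrt{-1 + H}$
$v{\left(u \right)} = \left(u + \sqrt{2}\right) \left(u + u^{2}\right)$ ($v{\left(u \right)} = \left(u + \sqrt{-1 + 3}\right) \left(u + u^{2}\right) = \left(u + \sqrt{2}\right) \left(u + u^{2}\right)$)
$v{\left(1 \right)} 38 = 1 \left(1 + \sqrt{2} + 1^{2} + 1 \sqrt{2}\right) 38 = 1 \left(1 + \sqrt{2} + 1 + \sqrt{2}\right) 38 = 1 \left(2 + 2 \sqrt{2}\right) 38 = \left(2 + 2 \sqrt{2}\right) 38 = 76 + 76 \sqrt{2}$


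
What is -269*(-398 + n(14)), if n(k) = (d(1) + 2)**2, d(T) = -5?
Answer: 104641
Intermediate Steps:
n(k) = 9 (n(k) = (-5 + 2)**2 = (-3)**2 = 9)
-269*(-398 + n(14)) = -269*(-398 + 9) = -269*(-389) = 104641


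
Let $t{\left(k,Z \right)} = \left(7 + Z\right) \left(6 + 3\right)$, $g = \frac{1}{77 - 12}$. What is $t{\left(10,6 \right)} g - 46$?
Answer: $- \frac{221}{5} \approx -44.2$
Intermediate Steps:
$g = \frac{1}{65} \approx 0.015385$
$t{\left(k,Z \right)} = 63 + 9 Z$ ($t{\left(k,Z \right)} = \left(7 + Z\right) 9 = 63 + 9 Z$)
$t{\left(10,6 \right)} g - 46 = \left(63 + 9 \cdot 6\right) \frac{1}{65} - 46 = \left(63 + 54\right) \frac{1}{65} - 46 = 117 \cdot \frac{1}{65} - 46 = \frac{9}{5} - 46 = - \frac{221}{5}$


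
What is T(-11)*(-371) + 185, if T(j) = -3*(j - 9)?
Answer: -22075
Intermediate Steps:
T(j) = 27 - 3*j (T(j) = -3*(-9 + j) = 27 - 3*j)
T(-11)*(-371) + 185 = (27 - 3*(-11))*(-371) + 185 = (27 + 33)*(-371) + 185 = 60*(-371) + 185 = -22260 + 185 = -22075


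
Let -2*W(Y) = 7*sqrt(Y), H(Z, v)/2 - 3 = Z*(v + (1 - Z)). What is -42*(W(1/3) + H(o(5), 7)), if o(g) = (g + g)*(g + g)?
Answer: 772548 + 49*sqrt(3) ≈ 7.7263e+5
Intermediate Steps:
o(g) = 4*g**2 (o(g) = (2*g)*(2*g) = 4*g**2)
H(Z, v) = 6 + 2*Z*(1 + v - Z) (H(Z, v) = 6 + 2*(Z*(v + (1 - Z))) = 6 + 2*(Z*(1 + v - Z)) = 6 + 2*Z*(1 + v - Z))
W(Y) = -7*sqrt(Y)/2
-42*(W(1/3) + H(o(5), 7)) = -42*(-7*sqrt(3)/3/2 + (6 - 2*(4*5**2)**2 + 2*(4*5**2) + 2*(4*5**2)*7)) = -42*(-7*sqrt(3)/6 + (6 - 2*(4*25)**2 + 2*(4*25) + 2*(4*25)*7)) = -42*(-7*sqrt(3)/6 + (6 - 2*100**2 + 2*100 + 2*100*7)) = -42*(-7*sqrt(3)/6 + (6 - 2*10000 + 200 + 1400)) = -42*(-7*sqrt(3)/6 + (6 - 20000 + 200 + 1400)) = -42*(-7*sqrt(3)/6 - 18394) = -42*(-18394 - 7*sqrt(3)/6) = 772548 + 49*sqrt(3)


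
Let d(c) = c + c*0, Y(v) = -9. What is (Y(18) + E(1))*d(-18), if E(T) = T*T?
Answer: 144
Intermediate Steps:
E(T) = T**2
d(c) = c (d(c) = c + 0 = c)
(Y(18) + E(1))*d(-18) = (-9 + 1**2)*(-18) = (-9 + 1)*(-18) = -8*(-18) = 144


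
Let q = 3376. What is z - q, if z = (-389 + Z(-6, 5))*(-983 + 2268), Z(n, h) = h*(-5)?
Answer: -535366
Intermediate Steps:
Z(n, h) = -5*h
z = -531990 (z = (-389 - 5*5)*(-983 + 2268) = (-389 - 25)*1285 = -414*1285 = -531990)
z - q = -531990 - 1*3376 = -531990 - 3376 = -535366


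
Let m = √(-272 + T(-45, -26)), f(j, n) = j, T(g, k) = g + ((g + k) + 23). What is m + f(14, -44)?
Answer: 14 + I*√365 ≈ 14.0 + 19.105*I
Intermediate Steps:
T(g, k) = 23 + k + 2*g (T(g, k) = g + (23 + g + k) = 23 + k + 2*g)
m = I*√365 (m = √(-272 + (23 - 26 + 2*(-45))) = √(-272 + (23 - 26 - 90)) = √(-272 - 93) = √(-365) = I*√365 ≈ 19.105*I)
m + f(14, -44) = I*√365 + 14 = 14 + I*√365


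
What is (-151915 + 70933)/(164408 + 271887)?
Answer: -80982/436295 ≈ -0.18561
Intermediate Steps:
(-151915 + 70933)/(164408 + 271887) = -80982/436295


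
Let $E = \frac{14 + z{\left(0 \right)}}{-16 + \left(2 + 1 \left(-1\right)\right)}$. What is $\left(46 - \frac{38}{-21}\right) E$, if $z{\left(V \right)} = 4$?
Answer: $- \frac{2008}{35} \approx -57.371$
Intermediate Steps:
$E = - \frac{6}{5}$ ($E = \frac{14 + 4}{-16 + \left(2 + 1 \left(-1\right)\right)} = \frac{18}{-16 + \left(2 - 1\right)} = \frac{18}{-16 + 1} = \frac{18}{-15} = 18 \left(- \frac{1}{15}\right) = - \frac{6}{5} \approx -1.2$)
$\left(46 - \frac{38}{-21}\right) E = \left(46 - \frac{38}{-21}\right) \left(- \frac{6}{5}\right) = \left(46 - - \frac{38}{21}\right) \left(- \frac{6}{5}\right) = \left(46 + \frac{38}{21}\right) \left(- \frac{6}{5}\right) = \frac{1004}{21} \left(- \frac{6}{5}\right) = - \frac{2008}{35}$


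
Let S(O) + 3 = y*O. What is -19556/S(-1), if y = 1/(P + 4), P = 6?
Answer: 195560/31 ≈ 6308.4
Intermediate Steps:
y = 1/10 (y = 1/(6 + 4) = 1/10 ≈ 0.10000)
S(O) = -3 + O/10
-19556/S(-1) = -19556/(-3 + (1/10)*(-1)) = -19556/(-3 - 1/10) = -19556/(-31/10) = -19556*(-10/31) = 195560/31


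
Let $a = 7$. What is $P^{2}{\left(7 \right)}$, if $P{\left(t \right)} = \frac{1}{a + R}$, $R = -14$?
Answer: $\frac{1}{49} \approx 0.020408$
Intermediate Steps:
$P{\left(t \right)} = - \frac{1}{7}$ ($P{\left(t \right)} = \frac{1}{7 - 14} = \frac{1}{-7} = - \frac{1}{7}$)
$P^{2}{\left(7 \right)} = \left(- \frac{1}{7}\right)^{2} = \frac{1}{49}$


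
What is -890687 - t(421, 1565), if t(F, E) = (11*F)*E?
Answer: -8138202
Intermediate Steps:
t(F, E) = 11*E*F
-890687 - t(421, 1565) = -890687 - 11*1565*421 = -890687 - 1*7247515 = -890687 - 7247515 = -8138202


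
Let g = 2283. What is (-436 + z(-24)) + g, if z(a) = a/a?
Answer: 1848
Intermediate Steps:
z(a) = 1
(-436 + z(-24)) + g = (-436 + 1) + 2283 = -435 + 2283 = 1848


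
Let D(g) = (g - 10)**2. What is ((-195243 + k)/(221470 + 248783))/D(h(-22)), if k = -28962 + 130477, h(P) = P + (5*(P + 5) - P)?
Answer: -93728/4244033325 ≈ -2.2085e-5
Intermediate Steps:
h(P) = 25 + 5*P (h(P) = P + (5*(5 + P) - P) = P + ((25 + 5*P) - P) = P + (25 + 4*P) = 25 + 5*P)
D(g) = (-10 + g)**2
k = 101515
((-195243 + k)/(221470 + 248783))/D(h(-22)) = ((-195243 + 101515)/(221470 + 248783))/((-10 + (25 + 5*(-22)))**2) = (-93728/470253)/((-10 + (25 - 110))**2) = (-93728*1/470253)/((-10 - 85)**2) = -93728/(470253*((-95)**2)) = -93728/470253/9025 = -93728/470253*1/9025 = -93728/4244033325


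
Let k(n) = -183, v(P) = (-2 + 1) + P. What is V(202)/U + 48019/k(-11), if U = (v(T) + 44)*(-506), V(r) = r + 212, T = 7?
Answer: -26412097/100650 ≈ -262.42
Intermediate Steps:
v(P) = -1 + P
V(r) = 212 + r
U = -25300 (U = ((-1 + 7) + 44)*(-506) = (6 + 44)*(-506) = 50*(-506) = -25300)
V(202)/U + 48019/k(-11) = (212 + 202)/(-25300) + 48019/(-183) = 414*(-1/25300) + 48019*(-1/183) = -9/550 - 48019/183 = -26412097/100650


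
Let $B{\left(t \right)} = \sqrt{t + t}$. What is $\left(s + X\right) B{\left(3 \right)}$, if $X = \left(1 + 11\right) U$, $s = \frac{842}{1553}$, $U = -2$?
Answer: $- \frac{36430 \sqrt{6}}{1553} \approx -57.46$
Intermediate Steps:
$B{\left(t \right)} = \sqrt{2} \sqrt{t}$ ($B{\left(t \right)} = \sqrt{2 t} = \sqrt{2} \sqrt{t}$)
$s = \frac{842}{1553}$ ($s = 842 \cdot \frac{1}{1553} = \frac{842}{1553} \approx 0.54218$)
$X = -24$ ($X = \left(1 + 11\right) \left(-2\right) = 12 \left(-2\right) = -24$)
$\left(s + X\right) B{\left(3 \right)} = \left(\frac{842}{1553} - 24\right) \sqrt{2} \sqrt{3} = - \frac{36430 \sqrt{6}}{1553}$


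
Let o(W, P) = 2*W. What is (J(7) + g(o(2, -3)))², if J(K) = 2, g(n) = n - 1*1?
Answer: 25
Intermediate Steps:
g(n) = -1 + n (g(n) = n - 1 = -1 + n)
(J(7) + g(o(2, -3)))² = (2 + (-1 + 2*2))² = (2 + (-1 + 4))² = (2 + 3)² = 5² = 25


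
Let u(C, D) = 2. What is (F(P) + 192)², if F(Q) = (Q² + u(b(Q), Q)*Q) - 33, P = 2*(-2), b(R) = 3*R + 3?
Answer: 27889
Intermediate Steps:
b(R) = 3 + 3*R
P = -4
F(Q) = -33 + Q² + 2*Q (F(Q) = (Q² + 2*Q) - 33 = -33 + Q² + 2*Q)
(F(P) + 192)² = ((-33 + (-4)² + 2*(-4)) + 192)² = ((-33 + 16 - 8) + 192)² = (-25 + 192)² = 167² = 27889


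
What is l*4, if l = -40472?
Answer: -161888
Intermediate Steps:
l*4 = -40472*4 = -161888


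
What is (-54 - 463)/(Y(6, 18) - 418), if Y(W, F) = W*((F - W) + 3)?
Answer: 517/328 ≈ 1.5762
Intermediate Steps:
Y(W, F) = W*(3 + F - W)
(-54 - 463)/(Y(6, 18) - 418) = (-54 - 463)/(6*(3 + 18 - 1*6) - 418) = -517/(6*(3 + 18 - 6) - 418) = -517/(6*15 - 418) = -517/(90 - 418) = -517/(-328) = -517*(-1/328) = 517/328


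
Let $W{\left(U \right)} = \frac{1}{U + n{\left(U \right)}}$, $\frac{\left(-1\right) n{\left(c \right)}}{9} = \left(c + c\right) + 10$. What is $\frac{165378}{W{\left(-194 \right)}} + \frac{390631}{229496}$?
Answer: $\frac{121755115468135}{229496} \approx 5.3053 \cdot 10^{8}$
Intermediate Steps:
$n{\left(c \right)} = -90 - 18 c$ ($n{\left(c \right)} = - 9 \left(\left(c + c\right) + 10\right) = - 9 \left(2 c + 10\right) = - 9 \left(10 + 2 c\right) = -90 - 18 c$)
$W{\left(U \right)} = \frac{1}{-90 - 17 U}$ ($W{\left(U \right)} = \frac{1}{U - \left(90 + 18 U\right)} = \frac{1}{-90 - 17 U}$)
$\frac{165378}{W{\left(-194 \right)}} + \frac{390631}{229496} = \frac{165378}{\left(-1\right) \frac{1}{90 + 17 \left(-194\right)}} + \frac{390631}{229496} = \frac{165378}{\left(-1\right) \frac{1}{90 - 3298}} + 390631 \cdot \frac{1}{229496} = \frac{165378}{\left(-1\right) \frac{1}{-3208}} + \frac{390631}{229496} = \frac{165378}{\left(-1\right) \left(- \frac{1}{3208}\right)} + \frac{390631}{229496} = 165378 \frac{1}{\frac{1}{3208}} + \frac{390631}{229496} = 165378 \cdot 3208 + \frac{390631}{229496} = 530532624 + \frac{390631}{229496} = \frac{121755115468135}{229496}$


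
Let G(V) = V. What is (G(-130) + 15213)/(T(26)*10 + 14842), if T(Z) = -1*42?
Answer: 15083/14422 ≈ 1.0458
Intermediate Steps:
T(Z) = -42
(G(-130) + 15213)/(T(26)*10 + 14842) = (-130 + 15213)/(-42*10 + 14842) = 15083/(-420 + 14842) = 15083/14422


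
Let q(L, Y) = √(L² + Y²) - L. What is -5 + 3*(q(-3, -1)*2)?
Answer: 13 + 6*√10 ≈ 31.974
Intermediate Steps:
-5 + 3*(q(-3, -1)*2) = -5 + 3*((√((-3)² + (-1)²) - 1*(-3))*2) = -5 + 3*((√(9 + 1) + 3)*2) = -5 + 3*((√10 + 3)*2) = -5 + 3*((3 + √10)*2) = -5 + 3*(6 + 2*√10) = -5 + (18 + 6*√10) = 13 + 6*√10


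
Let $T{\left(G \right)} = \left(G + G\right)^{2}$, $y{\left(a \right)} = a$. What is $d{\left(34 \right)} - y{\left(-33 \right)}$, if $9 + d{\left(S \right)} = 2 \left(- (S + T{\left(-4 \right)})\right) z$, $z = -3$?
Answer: $612$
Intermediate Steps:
$T{\left(G \right)} = 4 G^{2}$ ($T{\left(G \right)} = \left(2 G\right)^{2} = 4 G^{2}$)
$d{\left(S \right)} = 375 + 6 S$ ($d{\left(S \right)} = -9 + 2 \left(- (S + 4 \left(-4\right)^{2})\right) \left(-3\right) = -9 + 2 \left(- (S + 4 \cdot 16)\right) \left(-3\right) = -9 + 2 \left(- (S + 64)\right) \left(-3\right) = -9 + 2 \left(- (64 + S)\right) \left(-3\right) = -9 + 2 \left(-64 - S\right) \left(-3\right) = -9 + \left(-128 - 2 S\right) \left(-3\right) = -9 + \left(384 + 6 S\right) = 375 + 6 S$)
$d{\left(34 \right)} - y{\left(-33 \right)} = \left(375 + 6 \cdot 34\right) - -33 = \left(375 + 204\right) + 33 = 579 + 33 = 612$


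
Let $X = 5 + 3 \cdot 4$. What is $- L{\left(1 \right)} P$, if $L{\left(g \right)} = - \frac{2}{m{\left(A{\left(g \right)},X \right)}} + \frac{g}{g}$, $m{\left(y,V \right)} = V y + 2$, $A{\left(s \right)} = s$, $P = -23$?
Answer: $\frac{391}{19} \approx 20.579$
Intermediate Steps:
$X = 17$ ($X = 5 + 12 = 17$)
$m{\left(y,V \right)} = 2 + V y$
$L{\left(g \right)} = 1 - \frac{2}{2 + 17 g}$ ($L{\left(g \right)} = - \frac{2}{2 + 17 g} + \frac{g}{g} = - \frac{2}{2 + 17 g} + 1 = 1 - \frac{2}{2 + 17 g}$)
$- L{\left(1 \right)} P = - \frac{17 \cdot 1}{2 + 17 \cdot 1} \left(-23\right) = - \frac{17 \cdot 1}{2 + 17} \left(-23\right) = - \frac{17 \cdot 1}{19} \left(-23\right) = \left(-1\right) \frac{17}{19} \left(-23\right) = \left(- \frac{17}{19}\right) \left(-23\right) = \frac{391}{19}$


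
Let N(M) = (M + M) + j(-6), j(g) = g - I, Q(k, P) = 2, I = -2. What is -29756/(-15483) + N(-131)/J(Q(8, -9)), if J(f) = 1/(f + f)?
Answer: -16444156/15483 ≈ -1062.1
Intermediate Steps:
j(g) = 2 + g (j(g) = g - 1*(-2) = g + 2 = 2 + g)
N(M) = -4 + 2*M (N(M) = (M + M) + (2 - 6) = 2*M - 4 = -4 + 2*M)
J(f) = 1/(2*f)
-29756/(-15483) + N(-131)/J(Q(8, -9)) = -29756/(-15483) + (-4 + 2*(-131))/(((1/2)/2)) = -29756*(-1/15483) + (-4 - 262)/(((1/2)*(1/2))) = 29756/15483 - 266/1/4 = 29756/15483 - 266*4 = 29756/15483 - 1064 = -16444156/15483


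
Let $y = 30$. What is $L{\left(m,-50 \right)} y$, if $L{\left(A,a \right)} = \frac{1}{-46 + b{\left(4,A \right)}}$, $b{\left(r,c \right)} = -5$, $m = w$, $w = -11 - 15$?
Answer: $- \frac{10}{17} \approx -0.58823$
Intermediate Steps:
$w = -26$
$m = -26$
$L{\left(A,a \right)} = - \frac{1}{51}$ ($L{\left(A,a \right)} = \frac{1}{-46 - 5} = \frac{1}{-51} = - \frac{1}{51}$)
$L{\left(m,-50 \right)} y = \left(- \frac{1}{51}\right) 30 = - \frac{10}{17}$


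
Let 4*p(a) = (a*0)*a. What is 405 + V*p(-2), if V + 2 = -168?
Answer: 405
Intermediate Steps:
V = -170 (V = -2 - 168 = -170)
p(a) = 0 (p(a) = ((a*0)*a)/4 = (0*a)/4 = (¼)*0 = 0)
405 + V*p(-2) = 405 - 170*0 = 405 + 0 = 405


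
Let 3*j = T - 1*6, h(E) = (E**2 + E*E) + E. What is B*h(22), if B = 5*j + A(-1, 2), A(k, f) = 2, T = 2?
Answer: -4620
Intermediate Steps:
h(E) = E + 2*E**2 (h(E) = (E**2 + E**2) + E = 2*E**2 + E = E + 2*E**2)
j = -4/3 (j = (2 - 1*6)/3 = (2 - 6)/3 = (1/3)*(-4) = -4/3 ≈ -1.3333)
B = -14/3 (B = 5*(-4/3) + 2 = -20/3 + 2 = -14/3 ≈ -4.6667)
B*h(22) = -308*(1 + 2*22)/3 = -308*(1 + 44)/3 = -308*45/3 = -14/3*990 = -4620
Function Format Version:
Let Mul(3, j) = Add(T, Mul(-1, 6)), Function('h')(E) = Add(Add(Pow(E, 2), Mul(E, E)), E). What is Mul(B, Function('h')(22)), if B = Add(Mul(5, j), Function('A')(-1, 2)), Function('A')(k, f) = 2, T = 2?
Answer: -4620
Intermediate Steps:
Function('h')(E) = Add(E, Mul(2, Pow(E, 2))) (Function('h')(E) = Add(Add(Pow(E, 2), Pow(E, 2)), E) = Add(Mul(2, Pow(E, 2)), E) = Add(E, Mul(2, Pow(E, 2))))
j = Rational(-4, 3) (j = Mul(Rational(1, 3), Add(2, Mul(-1, 6))) = Mul(Rational(1, 3), Add(2, -6)) = Mul(Rational(1, 3), -4) = Rational(-4, 3) ≈ -1.3333)
B = Rational(-14, 3) (B = Add(Mul(5, Rational(-4, 3)), 2) = Add(Rational(-20, 3), 2) = Rational(-14, 3) ≈ -4.6667)
Mul(B, Function('h')(22)) = Mul(Rational(-14, 3), Mul(22, Add(1, Mul(2, 22)))) = Mul(Rational(-14, 3), Mul(22, Add(1, 44))) = Mul(Rational(-14, 3), Mul(22, 45)) = Mul(Rational(-14, 3), 990) = -4620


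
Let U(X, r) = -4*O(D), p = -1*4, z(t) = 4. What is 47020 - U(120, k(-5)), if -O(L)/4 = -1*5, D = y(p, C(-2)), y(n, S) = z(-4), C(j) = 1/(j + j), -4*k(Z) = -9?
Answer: 47100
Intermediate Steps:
k(Z) = 9/4 (k(Z) = -1/4*(-9) = 9/4)
p = -4
C(j) = 1/(2*j)
y(n, S) = 4
D = 4
O(L) = 20 (O(L) = -(-4)*5 = -4*(-5) = 20)
U(X, r) = -80 (U(X, r) = -4*20 = -80)
47020 - U(120, k(-5)) = 47020 - 1*(-80) = 47020 + 80 = 47100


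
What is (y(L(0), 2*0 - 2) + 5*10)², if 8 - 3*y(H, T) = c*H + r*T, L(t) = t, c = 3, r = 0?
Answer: 24964/9 ≈ 2773.8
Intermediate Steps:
y(H, T) = 8/3 - H (y(H, T) = 8/3 - (3*H + 0*T)/3 = 8/3 - (3*H + 0)/3 = 8/3 - H)
(y(L(0), 2*0 - 2) + 5*10)² = ((8/3 - 1*0) + 5*10)² = ((8/3 + 0) + 50)² = (8/3 + 50)² = (158/3)² = 24964/9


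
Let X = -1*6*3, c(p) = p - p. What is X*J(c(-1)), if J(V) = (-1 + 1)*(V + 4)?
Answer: 0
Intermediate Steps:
c(p) = 0
X = -18 (X = -6*3 = -18)
J(V) = 0 (J(V) = 0*(4 + V) = 0)
X*J(c(-1)) = -18*0 = 0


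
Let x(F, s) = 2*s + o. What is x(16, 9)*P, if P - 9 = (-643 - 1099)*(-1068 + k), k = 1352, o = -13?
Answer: -2473595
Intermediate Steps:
P = -494719 (P = 9 + (-643 - 1099)*(-1068 + 1352) = 9 - 1742*284 = 9 - 494728 = -494719)
x(F, s) = -13 + 2*s (x(F, s) = 2*s - 13 = -13 + 2*s)
x(16, 9)*P = (-13 + 2*9)*(-494719) = (-13 + 18)*(-494719) = 5*(-494719) = -2473595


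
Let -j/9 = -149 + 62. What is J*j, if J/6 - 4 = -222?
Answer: -1024164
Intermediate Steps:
J = -1308 (J = 24 + 6*(-222) = 24 - 1332 = -1308)
j = 783 (j = -9*(-149 + 62) = -9*(-87) = 783)
J*j = -1308*783 = -1024164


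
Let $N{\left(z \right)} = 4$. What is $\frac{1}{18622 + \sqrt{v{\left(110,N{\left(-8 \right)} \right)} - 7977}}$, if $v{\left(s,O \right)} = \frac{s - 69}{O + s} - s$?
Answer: $\frac{2122908}{39533714653} - \frac{i \sqrt{105093978}}{39533714653} \approx 5.3699 \cdot 10^{-5} - 2.5931 \cdot 10^{-7} i$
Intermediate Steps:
$v{\left(s,O \right)} = - s + \frac{-69 + s}{O + s}$ ($v{\left(s,O \right)} = \frac{-69 + s}{O + s} - s = - s + \frac{-69 + s}{O + s}$)
$\frac{1}{18622 + \sqrt{v{\left(110,N{\left(-8 \right)} \right)} - 7977}} = \frac{1}{18622 + \sqrt{\frac{-69 + 110 - 110^{2} - 4 \cdot 110}{4 + 110} - 7977}} = \frac{1}{18622 + \sqrt{\frac{-69 + 110 - 12100 - 440}{114} - 7977}} = \frac{1}{18622 + \sqrt{\frac{1}{114} \left(-12499\right) - 7977}} = \frac{1}{18622 + \sqrt{- \frac{12499}{114} - 7977}} = \frac{1}{18622 + \sqrt{- \frac{921877}{114}}} = \frac{1}{18622 + \frac{i \sqrt{105093978}}{114}}$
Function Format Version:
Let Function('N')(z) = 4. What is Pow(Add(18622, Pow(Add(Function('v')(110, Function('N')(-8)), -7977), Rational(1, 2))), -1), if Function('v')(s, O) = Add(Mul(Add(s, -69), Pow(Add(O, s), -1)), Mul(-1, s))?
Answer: Add(Rational(2122908, 39533714653), Mul(Rational(-1, 39533714653), I, Pow(105093978, Rational(1, 2)))) ≈ Add(5.3699e-5, Mul(-2.5931e-7, I))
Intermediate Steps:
Function('v')(s, O) = Add(Mul(-1, s), Mul(Pow(Add(O, s), -1), Add(-69, s))) (Function('v')(s, O) = Add(Mul(Add(-69, s), Pow(Add(O, s), -1)), Mul(-1, s)) = Add(Mul(Pow(Add(O, s), -1), Add(-69, s)), Mul(-1, s)) = Add(Mul(-1, s), Mul(Pow(Add(O, s), -1), Add(-69, s))))
Pow(Add(18622, Pow(Add(Function('v')(110, Function('N')(-8)), -7977), Rational(1, 2))), -1) = Pow(Add(18622, Pow(Add(Mul(Pow(Add(4, 110), -1), Add(-69, 110, Mul(-1, Pow(110, 2)), Mul(-1, 4, 110))), -7977), Rational(1, 2))), -1) = Pow(Add(18622, Pow(Add(Mul(Pow(114, -1), Add(-69, 110, Mul(-1, 12100), -440)), -7977), Rational(1, 2))), -1) = Pow(Add(18622, Pow(Add(Mul(Rational(1, 114), Add(-69, 110, -12100, -440)), -7977), Rational(1, 2))), -1) = Pow(Add(18622, Pow(Add(Mul(Rational(1, 114), -12499), -7977), Rational(1, 2))), -1) = Pow(Add(18622, Pow(Add(Rational(-12499, 114), -7977), Rational(1, 2))), -1) = Pow(Add(18622, Pow(Rational(-921877, 114), Rational(1, 2))), -1) = Pow(Add(18622, Mul(Rational(1, 114), I, Pow(105093978, Rational(1, 2)))), -1)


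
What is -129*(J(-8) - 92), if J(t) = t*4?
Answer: 15996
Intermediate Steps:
J(t) = 4*t
-129*(J(-8) - 92) = -129*(4*(-8) - 92) = -129*(-32 - 92) = -129*(-124) = 15996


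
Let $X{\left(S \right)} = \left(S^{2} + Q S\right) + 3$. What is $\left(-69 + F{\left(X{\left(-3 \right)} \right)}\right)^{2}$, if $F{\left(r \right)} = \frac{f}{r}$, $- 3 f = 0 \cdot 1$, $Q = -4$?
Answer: $4761$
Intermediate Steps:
$X{\left(S \right)} = 3 + S^{2} - 4 S$ ($X{\left(S \right)} = \left(S^{2} - 4 S\right) + 3 = 3 + S^{2} - 4 S$)
$f = 0$ ($f = - \frac{0 \cdot 1}{3} = \left(- \frac{1}{3}\right) 0 = 0$)
$F{\left(r \right)} = 0$ ($F{\left(r \right)} = \frac{0}{r} = 0$)
$\left(-69 + F{\left(X{\left(-3 \right)} \right)}\right)^{2} = \left(-69 + 0\right)^{2} = \left(-69\right)^{2} = 4761$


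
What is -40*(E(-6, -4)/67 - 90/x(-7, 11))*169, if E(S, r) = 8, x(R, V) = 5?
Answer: 8098480/67 ≈ 1.2087e+5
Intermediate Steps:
-40*(E(-6, -4)/67 - 90/x(-7, 11))*169 = -40*(8/67 - 90/5)*169 = -40*(8*(1/67) - 90*1/5)*169 = -40*(8/67 - 18)*169 = -40*(-1198/67)*169 = (47920/67)*169 = 8098480/67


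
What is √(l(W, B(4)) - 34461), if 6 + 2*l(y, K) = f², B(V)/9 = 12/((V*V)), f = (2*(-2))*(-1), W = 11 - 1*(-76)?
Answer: 2*I*√8614 ≈ 185.62*I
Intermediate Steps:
W = 87 (W = 11 + 76 = 87)
f = 4 (f = -4*(-1) = 4)
B(V) = 108/V² (B(V) = 9*(12/((V*V))) = 9*(12/(V²)) = 9*(12/V²) = 108/V²)
l(y, K) = 5 (l(y, K) = -3 + (½)*4² = -3 + (½)*16 = -3 + 8 = 5)
√(l(W, B(4)) - 34461) = √(5 - 34461) = √(-34456) = 2*I*√8614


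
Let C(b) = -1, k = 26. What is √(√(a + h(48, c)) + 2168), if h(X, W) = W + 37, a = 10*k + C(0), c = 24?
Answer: 2*√(542 + 2*√5) ≈ 46.753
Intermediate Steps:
a = 259 (a = 10*26 - 1 = 260 - 1 = 259)
h(X, W) = 37 + W
√(√(a + h(48, c)) + 2168) = √(√(259 + (37 + 24)) + 2168) = √(√(259 + 61) + 2168) = √(√320 + 2168) = √(8*√5 + 2168) = √(2168 + 8*√5)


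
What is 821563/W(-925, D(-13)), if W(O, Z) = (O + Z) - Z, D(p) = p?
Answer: -821563/925 ≈ -888.18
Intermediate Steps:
W(O, Z) = O
821563/W(-925, D(-13)) = 821563/(-925) = 821563*(-1/925) = -821563/925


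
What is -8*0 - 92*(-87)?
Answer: 8004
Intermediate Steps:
-8*0 - 92*(-87) = 0 + 8004 = 8004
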